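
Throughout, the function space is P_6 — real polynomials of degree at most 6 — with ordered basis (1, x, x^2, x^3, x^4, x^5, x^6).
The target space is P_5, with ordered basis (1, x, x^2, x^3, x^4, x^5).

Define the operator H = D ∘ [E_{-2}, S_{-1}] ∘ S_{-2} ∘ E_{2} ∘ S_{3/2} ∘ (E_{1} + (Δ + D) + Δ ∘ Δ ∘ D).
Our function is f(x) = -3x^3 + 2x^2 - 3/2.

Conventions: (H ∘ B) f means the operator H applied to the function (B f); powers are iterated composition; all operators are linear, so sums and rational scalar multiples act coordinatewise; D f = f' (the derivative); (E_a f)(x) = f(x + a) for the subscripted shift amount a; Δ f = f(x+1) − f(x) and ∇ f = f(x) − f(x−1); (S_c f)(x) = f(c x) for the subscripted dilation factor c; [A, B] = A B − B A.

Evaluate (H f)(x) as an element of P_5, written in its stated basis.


E_{1} f = -3x^3 - 7x^2 - 5x - 5/2
Δ f = -9x^2 - 5x - 1
D f = -9x^2 + 4x
(Δ + D) f = -18x^2 - x - 1
D f = -9x^2 + 4x
Δ D f = -18x - 5
Δ Δ D f = -18
(E_{1} + (Δ + D) + Δ ∘ Δ ∘ D) f = -3x^3 - 25x^2 - 6x - 43/2
S_{3/2} (E_{1} + (Δ + D) + Δ ∘ Δ ∘ D) f = -(81/8)x^3 - (225/4)x^2 - 9x - 43/2
E_{2} S_{3/2} (E_{1} + (Δ + D) + Δ ∘ Δ ∘ D) f = -(81/8)x^3 - 117x^2 - (711/2)x - 691/2
S_{-2} E_{2} S_{3/2} (E_{1} + (Δ + D) + Δ ∘ Δ ∘ D) f = 81x^3 - 468x^2 + 711x - 691/2
S_{-1} (S_{-2} ∘ E_{2} ∘ S_{3/2}) (E_{1} + (Δ + D) + Δ ∘ Δ ∘ D) f = -81x^3 - 468x^2 - 711x - 691/2
E_{-2} S_{-1} (S_{-2} ∘ E_{2} ∘ S_{3/2}) (E_{1} + (Δ + D) + Δ ∘ Δ ∘ D) f = -81x^3 + 18x^2 + 189x - 295/2
E_{-2} (S_{-2} ∘ E_{2} ∘ S_{3/2}) (E_{1} + (Δ + D) + Δ ∘ Δ ∘ D) f = 81x^3 - 954x^2 + 3555x - 8575/2
S_{-1} E_{-2} (S_{-2} ∘ E_{2} ∘ S_{3/2}) (E_{1} + (Δ + D) + Δ ∘ Δ ∘ D) f = -81x^3 - 954x^2 - 3555x - 8575/2
[E_{-2}, S_{-1}] (S_{-2} ∘ E_{2} ∘ S_{3/2}) (E_{1} + (Δ + D) + Δ ∘ Δ ∘ D) f = 972x^2 + 3744x + 4140
D ([E_{-2}, S_{-1}] ∘ S_{-2} ∘ E_{2} ∘ S_{3/2}) (E_{1} + (Δ + D) + Δ ∘ Δ ∘ D) f = 1944x + 3744

the image equals g(x) = 1944x + 3744


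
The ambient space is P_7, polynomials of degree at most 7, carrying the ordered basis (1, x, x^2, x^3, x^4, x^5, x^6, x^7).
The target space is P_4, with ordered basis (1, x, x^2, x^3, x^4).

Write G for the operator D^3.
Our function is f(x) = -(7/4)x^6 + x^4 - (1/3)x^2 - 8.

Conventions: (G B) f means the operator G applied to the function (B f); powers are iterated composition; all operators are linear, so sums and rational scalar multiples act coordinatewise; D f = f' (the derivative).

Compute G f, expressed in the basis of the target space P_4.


the image equals g(x) = -210x^3 + 24x

D f = -(21/2)x^5 + 4x^3 - (2/3)x
D D f = -(105/2)x^4 + 12x^2 - 2/3
D D D f = -210x^3 + 24x


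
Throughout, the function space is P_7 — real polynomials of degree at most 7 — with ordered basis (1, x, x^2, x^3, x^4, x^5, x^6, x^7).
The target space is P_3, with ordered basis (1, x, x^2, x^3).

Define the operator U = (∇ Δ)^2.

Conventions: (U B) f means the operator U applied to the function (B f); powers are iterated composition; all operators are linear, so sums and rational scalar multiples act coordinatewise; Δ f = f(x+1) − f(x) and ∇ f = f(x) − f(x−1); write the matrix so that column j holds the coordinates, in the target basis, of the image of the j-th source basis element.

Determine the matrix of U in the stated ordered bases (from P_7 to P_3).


the matrix is [[0, 0, 0, 0, 24, 0, 120, 0]; [0, 0, 0, 0, 0, 120, 0, 840]; [0, 0, 0, 0, 0, 0, 360, 0]; [0, 0, 0, 0, 0, 0, 0, 840]] (rows listed top to bottom)

image of 1: 0
image of x: 0
image of x^2: 0
image of x^3: 0
image of x^4: 24
image of x^5: 120x
image of x^6: 360x^2 + 120
image of x^7: 840x^3 + 840x
each image's coordinates form column j of the matrix


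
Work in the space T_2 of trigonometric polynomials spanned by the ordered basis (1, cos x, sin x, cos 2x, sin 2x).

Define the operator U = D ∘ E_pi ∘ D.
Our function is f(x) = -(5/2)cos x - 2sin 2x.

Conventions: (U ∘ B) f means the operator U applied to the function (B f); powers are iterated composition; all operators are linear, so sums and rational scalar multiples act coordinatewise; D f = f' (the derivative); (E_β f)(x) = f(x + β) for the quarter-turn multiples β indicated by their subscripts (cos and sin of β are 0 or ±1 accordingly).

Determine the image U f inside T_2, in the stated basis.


the result is g(x) = -(5/2)cos x + 8sin 2x

D f = (5/2)sin x - 4cos 2x
E_pi D f = -(5/2)sin x - 4cos 2x
D (E_pi ∘ D) f = -(5/2)cos x + 8sin 2x


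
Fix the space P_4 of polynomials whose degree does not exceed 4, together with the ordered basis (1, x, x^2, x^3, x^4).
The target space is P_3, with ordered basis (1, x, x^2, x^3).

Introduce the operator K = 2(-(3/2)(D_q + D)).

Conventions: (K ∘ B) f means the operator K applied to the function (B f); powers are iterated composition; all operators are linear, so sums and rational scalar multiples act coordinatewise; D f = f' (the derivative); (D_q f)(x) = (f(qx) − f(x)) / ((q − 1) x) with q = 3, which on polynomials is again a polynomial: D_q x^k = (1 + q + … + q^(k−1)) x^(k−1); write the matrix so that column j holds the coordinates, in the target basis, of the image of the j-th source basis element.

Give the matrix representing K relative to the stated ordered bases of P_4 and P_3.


the matrix is [[0, -6, 0, 0, 0]; [0, 0, -18, 0, 0]; [0, 0, 0, -48, 0]; [0, 0, 0, 0, -132]] (rows listed top to bottom)

image of 1: 0
image of x: -6
image of x^2: -18x
image of x^3: -48x^2
image of x^4: -132x^3
each image's coordinates form column j of the matrix


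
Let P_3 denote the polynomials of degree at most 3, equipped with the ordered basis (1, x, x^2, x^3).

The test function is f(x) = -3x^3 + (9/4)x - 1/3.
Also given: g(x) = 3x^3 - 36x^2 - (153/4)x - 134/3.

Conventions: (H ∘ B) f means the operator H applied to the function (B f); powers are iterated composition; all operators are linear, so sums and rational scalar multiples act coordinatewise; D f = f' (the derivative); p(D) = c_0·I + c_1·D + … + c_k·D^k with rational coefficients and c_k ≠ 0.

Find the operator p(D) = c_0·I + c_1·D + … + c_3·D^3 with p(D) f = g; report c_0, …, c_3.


D^0 f = -3x^3 + (9/4)x - 1/3
D^1 f = -9x^2 + 9/4
D^2 f = -18x
D^3 f = -18
matching coefficients of g against c_0 f + c_1 Df + … from the top degree down determines the c_i
solution: c_0 = -1, c_1 = 4, c_2 = 2, c_3 = 3

p(D) = -I + 4·D + 2·D^2 + 3·D^3, i.e. c_0 = -1, c_1 = 4, c_2 = 2, c_3 = 3


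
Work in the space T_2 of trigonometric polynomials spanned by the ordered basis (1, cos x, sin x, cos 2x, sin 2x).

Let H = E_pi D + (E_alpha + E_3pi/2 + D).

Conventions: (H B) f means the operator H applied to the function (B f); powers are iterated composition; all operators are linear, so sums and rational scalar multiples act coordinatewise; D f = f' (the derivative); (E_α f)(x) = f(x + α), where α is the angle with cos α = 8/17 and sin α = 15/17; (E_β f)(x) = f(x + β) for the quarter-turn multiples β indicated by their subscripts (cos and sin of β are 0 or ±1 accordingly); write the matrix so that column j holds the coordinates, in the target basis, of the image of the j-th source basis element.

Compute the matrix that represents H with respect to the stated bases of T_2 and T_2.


the matrix is [[2, 0, 0, 0, 0]; [0, 8/17, -2/17, 0, 0]; [0, 2/17, 8/17, 0, 0]; [0, 0, 0, -450/289, 1396/289]; [0, 0, 0, -1396/289, -450/289]] (rows listed top to bottom)

image of 1: 2
image of cos x: (8/17)cos x + (2/17)sin x
image of sin x: -(2/17)cos x + (8/17)sin x
image of cos 2x: -(450/289)cos 2x - (1396/289)sin 2x
image of sin 2x: (1396/289)cos 2x - (450/289)sin 2x
each image's coordinates form column j of the matrix


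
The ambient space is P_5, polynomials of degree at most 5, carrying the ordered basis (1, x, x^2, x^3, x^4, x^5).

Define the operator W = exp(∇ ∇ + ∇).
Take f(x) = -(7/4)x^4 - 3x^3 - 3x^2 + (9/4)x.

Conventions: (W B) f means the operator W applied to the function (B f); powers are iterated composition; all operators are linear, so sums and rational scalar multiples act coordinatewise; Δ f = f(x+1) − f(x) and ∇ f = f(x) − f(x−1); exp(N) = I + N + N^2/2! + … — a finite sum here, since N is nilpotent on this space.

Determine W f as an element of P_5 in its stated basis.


the image equals g(x) = -(7/4)x^4 - 10x^3 - 33x^2 - (59/4)x - 6

order-1 term: -7x^3 - (39/2)x^2 + 20x - 17/2
order-2 term: -(21/2)x^2 - 30x + 71/4
order-3 term: -7x - 27/2
order-4 term: -7/4
the series for exp(∇ ∇ + ∇) f terminates at order 4
exp(∇ ∇ + ∇) f = -(7/4)x^4 - 10x^3 - 33x^2 - (59/4)x - 6


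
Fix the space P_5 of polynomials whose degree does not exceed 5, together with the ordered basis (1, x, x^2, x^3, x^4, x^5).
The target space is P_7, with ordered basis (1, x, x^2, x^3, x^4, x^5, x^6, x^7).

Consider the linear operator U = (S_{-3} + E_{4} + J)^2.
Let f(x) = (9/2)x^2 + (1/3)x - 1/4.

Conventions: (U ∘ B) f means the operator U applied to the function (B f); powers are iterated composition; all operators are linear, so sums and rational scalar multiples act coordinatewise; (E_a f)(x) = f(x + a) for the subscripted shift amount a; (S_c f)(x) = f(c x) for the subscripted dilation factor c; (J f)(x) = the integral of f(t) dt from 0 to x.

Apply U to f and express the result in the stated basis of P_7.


g(x) = (3/8)x^4 - (431/18)x^3 + (11693/24)x^2 + 436x + 3314/3

S_{-3} f = (81/2)x^2 - x - 1/4
E_{4} f = (9/2)x^2 + (109/3)x + 877/12
J f = (3/2)x^3 + (1/6)x^2 - (1/4)x
(S_{-3} + E_{4} + J) f = (3/2)x^3 + (271/6)x^2 + (421/12)x + 437/6
S_{-3} (S_{-3} + E_{4} + J) f = -(81/2)x^3 + (813/2)x^2 - (421/4)x + 437/6
E_{4} (S_{-3} + E_{4} + J) f = (3/2)x^3 + (379/6)x^2 + (5621/12)x + 6191/6
J (S_{-3} + E_{4} + J) f = (3/8)x^4 + (271/18)x^3 + (421/24)x^2 + (437/6)x
(S_{-3} + E_{4} + J) (S_{-3} + E_{4} + J) f = (3/8)x^4 - (431/18)x^3 + (11693/24)x^2 + 436x + 3314/3


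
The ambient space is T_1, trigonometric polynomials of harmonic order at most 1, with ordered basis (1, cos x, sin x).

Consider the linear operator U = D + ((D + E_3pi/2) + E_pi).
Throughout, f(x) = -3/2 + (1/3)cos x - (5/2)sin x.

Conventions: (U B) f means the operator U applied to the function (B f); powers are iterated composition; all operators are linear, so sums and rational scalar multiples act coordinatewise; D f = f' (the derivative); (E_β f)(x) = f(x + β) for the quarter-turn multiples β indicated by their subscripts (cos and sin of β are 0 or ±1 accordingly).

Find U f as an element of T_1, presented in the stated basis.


D f = -(5/2)cos x - (1/3)sin x
D f = -(5/2)cos x - (1/3)sin x
E_3pi/2 f = -3/2 + (5/2)cos x + (1/3)sin x
(D + E_3pi/2) f = -3/2
E_pi f = -3/2 - (1/3)cos x + (5/2)sin x
((D + E_3pi/2) + E_pi) f = -3 - (1/3)cos x + (5/2)sin x
(D + ((D + E_3pi/2) + E_pi)) f = -3 - (17/6)cos x + (13/6)sin x

the result is g(x) = -3 - (17/6)cos x + (13/6)sin x


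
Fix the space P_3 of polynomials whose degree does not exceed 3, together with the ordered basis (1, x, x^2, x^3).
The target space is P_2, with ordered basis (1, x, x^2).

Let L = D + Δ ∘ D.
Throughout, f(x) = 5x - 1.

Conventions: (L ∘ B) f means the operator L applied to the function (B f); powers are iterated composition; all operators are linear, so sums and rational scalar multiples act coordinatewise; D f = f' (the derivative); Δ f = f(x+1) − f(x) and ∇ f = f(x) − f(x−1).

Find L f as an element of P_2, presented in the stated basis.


D f = 5
D f = 5
Δ D f = 0
(D + Δ ∘ D) f = 5

the result is g(x) = 5


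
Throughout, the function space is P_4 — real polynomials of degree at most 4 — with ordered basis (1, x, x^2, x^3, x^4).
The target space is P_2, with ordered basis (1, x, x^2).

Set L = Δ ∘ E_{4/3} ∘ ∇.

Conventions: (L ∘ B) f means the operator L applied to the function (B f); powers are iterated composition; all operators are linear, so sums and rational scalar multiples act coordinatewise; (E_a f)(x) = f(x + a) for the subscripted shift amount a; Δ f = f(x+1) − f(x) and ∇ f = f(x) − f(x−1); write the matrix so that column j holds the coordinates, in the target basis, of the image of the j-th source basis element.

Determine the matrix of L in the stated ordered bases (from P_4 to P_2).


the matrix is [[0, 0, 2, 8, 70/3]; [0, 0, 0, 6, 32]; [0, 0, 0, 0, 12]] (rows listed top to bottom)

image of 1: 0
image of x: 0
image of x^2: 2
image of x^3: 6x + 8
image of x^4: 12x^2 + 32x + 70/3
each image's coordinates form column j of the matrix


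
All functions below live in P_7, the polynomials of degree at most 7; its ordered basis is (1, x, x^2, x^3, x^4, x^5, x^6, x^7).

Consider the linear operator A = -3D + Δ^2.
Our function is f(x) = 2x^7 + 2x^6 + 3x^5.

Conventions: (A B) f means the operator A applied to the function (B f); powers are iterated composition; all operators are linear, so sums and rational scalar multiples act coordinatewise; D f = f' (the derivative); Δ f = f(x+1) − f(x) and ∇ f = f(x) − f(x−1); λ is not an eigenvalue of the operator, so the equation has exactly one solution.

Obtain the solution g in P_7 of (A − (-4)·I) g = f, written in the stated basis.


write g with unknown coordinates in the stated basis and equate coefficients in (A − (-4)·I) g = f
solving from the highest basis element down gives g = (1/2)x^7 + (25/8)x^6 + (153/16)x^5 - (885/64)x^4 - (15635/64)x^3 - (228975/256)x^2 - (642281/512)x - 439679/2048
check: A g = -(21/2)x^6 - (141/4)x^5 + (885/16)x^4 + (15635/16)x^3 + (228975/64)x^2 + (642281/128)x + 439679/512
so A g − (-4)·g = 2x^7 + 2x^6 + 3x^5 = f ✓

the result is g(x) = (1/2)x^7 + (25/8)x^6 + (153/16)x^5 - (885/64)x^4 - (15635/64)x^3 - (228975/256)x^2 - (642281/512)x - 439679/2048


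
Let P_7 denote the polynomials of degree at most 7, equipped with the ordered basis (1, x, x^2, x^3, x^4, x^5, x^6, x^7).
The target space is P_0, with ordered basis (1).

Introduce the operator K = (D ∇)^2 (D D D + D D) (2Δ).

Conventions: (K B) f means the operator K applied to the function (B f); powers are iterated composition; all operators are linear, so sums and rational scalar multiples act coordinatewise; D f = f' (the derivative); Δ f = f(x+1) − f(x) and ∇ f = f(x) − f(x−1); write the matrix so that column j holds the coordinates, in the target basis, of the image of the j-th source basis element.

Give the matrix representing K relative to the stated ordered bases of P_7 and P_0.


the matrix is [[0, 0, 0, 0, 0, 0, 0, 10080]] (rows listed top to bottom)

image of 1: 0
image of x: 0
image of x^2: 0
image of x^3: 0
image of x^4: 0
image of x^5: 0
image of x^6: 0
image of x^7: 10080
each image's coordinates form column j of the matrix


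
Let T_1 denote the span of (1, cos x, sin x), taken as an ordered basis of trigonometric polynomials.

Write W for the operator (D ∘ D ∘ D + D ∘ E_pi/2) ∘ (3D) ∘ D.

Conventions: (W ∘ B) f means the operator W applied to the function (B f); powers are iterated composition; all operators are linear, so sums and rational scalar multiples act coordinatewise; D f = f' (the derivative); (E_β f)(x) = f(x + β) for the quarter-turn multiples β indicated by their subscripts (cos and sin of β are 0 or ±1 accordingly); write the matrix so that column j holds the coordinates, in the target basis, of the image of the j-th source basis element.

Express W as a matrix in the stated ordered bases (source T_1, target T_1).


the matrix is [[0, 0, 0]; [0, 3, 3]; [0, -3, 3]] (rows listed top to bottom)

image of 1: 0
image of cos x: 3cos x - 3sin x
image of sin x: 3cos x + 3sin x
each image's coordinates form column j of the matrix


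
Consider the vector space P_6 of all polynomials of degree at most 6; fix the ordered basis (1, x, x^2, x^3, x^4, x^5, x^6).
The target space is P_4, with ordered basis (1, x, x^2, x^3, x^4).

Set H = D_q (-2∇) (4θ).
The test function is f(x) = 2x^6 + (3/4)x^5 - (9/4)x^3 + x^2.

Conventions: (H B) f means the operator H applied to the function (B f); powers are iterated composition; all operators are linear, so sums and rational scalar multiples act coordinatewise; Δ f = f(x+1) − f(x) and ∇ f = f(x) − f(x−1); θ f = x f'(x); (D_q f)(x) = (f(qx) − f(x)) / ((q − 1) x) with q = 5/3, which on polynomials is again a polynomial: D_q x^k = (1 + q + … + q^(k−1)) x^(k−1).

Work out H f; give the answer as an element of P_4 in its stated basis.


θ f = 12x^6 + (15/4)x^5 - (27/4)x^3 + 2x^2
(4θ) f = 48x^6 + 15x^5 - 27x^3 + 8x^2
∇ (4θ) f = 288x^5 - 645x^4 + 810x^3 - 651x^2 + 310x - 68
(-2∇) (4θ) f = -576x^5 + 1290x^4 - 1620x^3 + 1302x^2 - 620x + 136
D_q (-2∇) (4θ) f = -(92224/9)x^4 + (116960/9)x^3 - 8820x^2 + 3472x - 620

the result is g(x) = -(92224/9)x^4 + (116960/9)x^3 - 8820x^2 + 3472x - 620


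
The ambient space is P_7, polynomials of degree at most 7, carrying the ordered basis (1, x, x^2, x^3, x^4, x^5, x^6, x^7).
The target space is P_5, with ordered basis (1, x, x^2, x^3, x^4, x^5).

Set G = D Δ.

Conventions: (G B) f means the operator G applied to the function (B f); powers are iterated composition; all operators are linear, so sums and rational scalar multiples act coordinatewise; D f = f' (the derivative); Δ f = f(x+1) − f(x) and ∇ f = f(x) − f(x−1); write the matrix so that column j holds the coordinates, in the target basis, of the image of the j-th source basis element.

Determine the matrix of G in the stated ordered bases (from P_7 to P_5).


image of 1: 0
image of x: 0
image of x^2: 2
image of x^3: 6x + 3
image of x^4: 12x^2 + 12x + 4
image of x^5: 20x^3 + 30x^2 + 20x + 5
image of x^6: 30x^4 + 60x^3 + 60x^2 + 30x + 6
image of x^7: 42x^5 + 105x^4 + 140x^3 + 105x^2 + 42x + 7
each image's coordinates form column j of the matrix

the matrix is [[0, 0, 2, 3, 4, 5, 6, 7]; [0, 0, 0, 6, 12, 20, 30, 42]; [0, 0, 0, 0, 12, 30, 60, 105]; [0, 0, 0, 0, 0, 20, 60, 140]; [0, 0, 0, 0, 0, 0, 30, 105]; [0, 0, 0, 0, 0, 0, 0, 42]] (rows listed top to bottom)


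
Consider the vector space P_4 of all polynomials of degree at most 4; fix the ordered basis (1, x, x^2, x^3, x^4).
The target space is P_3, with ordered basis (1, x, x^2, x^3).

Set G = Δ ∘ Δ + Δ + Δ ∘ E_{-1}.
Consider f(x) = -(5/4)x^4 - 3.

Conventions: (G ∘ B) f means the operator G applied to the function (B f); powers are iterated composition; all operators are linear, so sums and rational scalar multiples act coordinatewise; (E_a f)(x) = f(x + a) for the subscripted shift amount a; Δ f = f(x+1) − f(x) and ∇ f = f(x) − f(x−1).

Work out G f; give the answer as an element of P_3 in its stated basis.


Δ f = -5x^3 - (15/2)x^2 - 5x - 5/4
Δ Δ f = -15x^2 - 30x - 35/2
Δ f = -5x^3 - (15/2)x^2 - 5x - 5/4
E_{-1} f = -(5/4)x^4 + 5x^3 - (15/2)x^2 + 5x - 17/4
Δ E_{-1} f = -5x^3 + (15/2)x^2 - 5x + 5/4
(Δ ∘ Δ + Δ + Δ ∘ E_{-1}) f = -10x^3 - 15x^2 - 40x - 35/2

g(x) = -10x^3 - 15x^2 - 40x - 35/2


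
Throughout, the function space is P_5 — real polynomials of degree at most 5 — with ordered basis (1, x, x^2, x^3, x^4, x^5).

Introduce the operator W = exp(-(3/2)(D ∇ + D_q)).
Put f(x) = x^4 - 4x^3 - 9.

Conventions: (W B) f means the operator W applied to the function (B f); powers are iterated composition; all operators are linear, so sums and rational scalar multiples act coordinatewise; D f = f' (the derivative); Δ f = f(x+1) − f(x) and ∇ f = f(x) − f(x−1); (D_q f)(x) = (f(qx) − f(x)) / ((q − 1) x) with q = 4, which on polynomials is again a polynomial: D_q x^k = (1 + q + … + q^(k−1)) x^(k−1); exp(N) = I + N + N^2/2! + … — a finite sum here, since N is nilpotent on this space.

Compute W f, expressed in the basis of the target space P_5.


order-1 term: -(255/2)x^3 + 108x^2 + 54x - 24
order-2 term: (16065/8)x^2 + (675/4)x - 3915/8
order-3 term: -(80325/16)x - 4185/2
order-4 term: 240975/128
the series for exp(-(3/2)(D ∇ + D_q)) f terminates at order 4
exp(-(3/2)(D ∇ + D_q)) f = x^4 - (263/2)x^3 + (16929/8)x^2 - (76761/16)x - 93729/128

the result is g(x) = x^4 - (263/2)x^3 + (16929/8)x^2 - (76761/16)x - 93729/128


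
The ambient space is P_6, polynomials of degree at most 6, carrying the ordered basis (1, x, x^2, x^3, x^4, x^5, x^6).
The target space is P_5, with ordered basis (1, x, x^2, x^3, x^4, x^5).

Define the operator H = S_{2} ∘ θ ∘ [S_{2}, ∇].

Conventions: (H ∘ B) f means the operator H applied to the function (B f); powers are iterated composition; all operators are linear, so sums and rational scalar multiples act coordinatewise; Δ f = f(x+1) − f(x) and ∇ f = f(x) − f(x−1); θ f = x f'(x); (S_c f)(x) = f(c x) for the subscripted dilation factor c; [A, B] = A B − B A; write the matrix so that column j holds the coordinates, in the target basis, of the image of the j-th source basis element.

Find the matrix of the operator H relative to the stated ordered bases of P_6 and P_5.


the matrix is [[0, 0, 0, 0, 0, 0, 0]; [0, 0, -8, 36, -112, 300, -744]; [0, 0, 0, -96, 576, -2240, 7200]; [0, 0, 0, 0, -768, 5760, -26880]; [0, 0, 0, 0, 0, -5120, 46080]; [0, 0, 0, 0, 0, 0, -30720]] (rows listed top to bottom)

image of 1: 0
image of x: 0
image of x^2: -8x
image of x^3: -96x^2 + 36x
image of x^4: -768x^3 + 576x^2 - 112x
image of x^5: -5120x^4 + 5760x^3 - 2240x^2 + 300x
image of x^6: -30720x^5 + 46080x^4 - 26880x^3 + 7200x^2 - 744x
each image's coordinates form column j of the matrix


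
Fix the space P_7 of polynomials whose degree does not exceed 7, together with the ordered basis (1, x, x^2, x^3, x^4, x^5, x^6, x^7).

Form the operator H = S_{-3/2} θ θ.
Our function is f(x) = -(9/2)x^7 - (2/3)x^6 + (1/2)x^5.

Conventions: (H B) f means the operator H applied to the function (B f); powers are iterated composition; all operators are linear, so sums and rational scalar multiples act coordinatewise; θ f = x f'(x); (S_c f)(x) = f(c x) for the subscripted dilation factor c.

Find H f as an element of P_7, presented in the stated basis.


g(x) = (964467/256)x^7 - (2187/8)x^6 - (6075/64)x^5

θ f = -(63/2)x^7 - 4x^6 + (5/2)x^5
θ θ f = -(441/2)x^7 - 24x^6 + (25/2)x^5
S_{-3/2} θ θ f = (964467/256)x^7 - (2187/8)x^6 - (6075/64)x^5


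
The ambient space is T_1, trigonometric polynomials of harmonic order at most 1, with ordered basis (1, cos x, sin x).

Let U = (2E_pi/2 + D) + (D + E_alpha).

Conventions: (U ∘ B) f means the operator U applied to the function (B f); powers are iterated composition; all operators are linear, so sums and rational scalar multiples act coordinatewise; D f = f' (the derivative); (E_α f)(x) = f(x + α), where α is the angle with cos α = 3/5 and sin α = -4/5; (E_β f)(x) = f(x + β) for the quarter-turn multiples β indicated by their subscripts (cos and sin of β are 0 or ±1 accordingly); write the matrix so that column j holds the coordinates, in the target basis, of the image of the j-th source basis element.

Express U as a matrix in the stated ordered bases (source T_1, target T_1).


image of 1: 3
image of cos x: (3/5)cos x - (16/5)sin x
image of sin x: (16/5)cos x + (3/5)sin x
each image's coordinates form column j of the matrix

the matrix is [[3, 0, 0]; [0, 3/5, 16/5]; [0, -16/5, 3/5]] (rows listed top to bottom)


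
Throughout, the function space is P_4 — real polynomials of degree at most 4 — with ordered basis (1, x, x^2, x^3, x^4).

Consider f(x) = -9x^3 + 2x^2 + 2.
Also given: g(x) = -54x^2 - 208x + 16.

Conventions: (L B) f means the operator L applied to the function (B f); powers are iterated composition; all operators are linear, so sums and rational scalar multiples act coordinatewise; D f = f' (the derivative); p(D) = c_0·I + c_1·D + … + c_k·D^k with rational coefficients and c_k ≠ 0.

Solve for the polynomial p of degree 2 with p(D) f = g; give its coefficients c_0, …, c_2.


D^0 f = -9x^3 + 2x^2 + 2
D^1 f = -27x^2 + 4x
D^2 f = -54x + 4
matching coefficients of g against c_0 f + c_1 Df + … from the top degree down determines the c_i
solution: c_0 = 0, c_1 = 2, c_2 = 4

p(D) = 2·D + 4·D^2, i.e. c_0 = 0, c_1 = 2, c_2 = 4


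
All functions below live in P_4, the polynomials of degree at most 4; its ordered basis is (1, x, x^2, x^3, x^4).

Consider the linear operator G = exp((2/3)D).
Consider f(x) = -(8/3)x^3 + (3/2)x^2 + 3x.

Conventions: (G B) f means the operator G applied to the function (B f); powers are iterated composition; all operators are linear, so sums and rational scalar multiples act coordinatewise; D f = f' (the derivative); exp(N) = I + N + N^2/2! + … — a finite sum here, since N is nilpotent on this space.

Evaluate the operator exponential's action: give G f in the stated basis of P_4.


order-1 term: -(16/3)x^2 + 2x + 2
order-2 term: -(32/9)x + 2/3
order-3 term: -64/81
the series for exp((2/3)D) f terminates at order 3
exp((2/3)D) f = -(8/3)x^3 - (23/6)x^2 + (13/9)x + 152/81

the image equals g(x) = -(8/3)x^3 - (23/6)x^2 + (13/9)x + 152/81


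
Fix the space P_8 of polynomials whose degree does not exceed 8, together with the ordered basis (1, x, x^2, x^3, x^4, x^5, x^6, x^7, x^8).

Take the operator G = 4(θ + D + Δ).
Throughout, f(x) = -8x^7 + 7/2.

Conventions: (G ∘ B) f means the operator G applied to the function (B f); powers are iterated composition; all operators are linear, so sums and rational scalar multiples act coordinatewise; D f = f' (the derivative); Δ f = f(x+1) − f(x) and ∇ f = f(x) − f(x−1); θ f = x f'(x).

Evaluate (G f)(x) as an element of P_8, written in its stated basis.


θ f = -56x^7
D f = -56x^6
Δ f = -56x^6 - 168x^5 - 280x^4 - 280x^3 - 168x^2 - 56x - 8
(θ + D + Δ) f = -56x^7 - 112x^6 - 168x^5 - 280x^4 - 280x^3 - 168x^2 - 56x - 8
(4(θ + D + Δ)) f = -224x^7 - 448x^6 - 672x^5 - 1120x^4 - 1120x^3 - 672x^2 - 224x - 32

the image equals g(x) = -224x^7 - 448x^6 - 672x^5 - 1120x^4 - 1120x^3 - 672x^2 - 224x - 32


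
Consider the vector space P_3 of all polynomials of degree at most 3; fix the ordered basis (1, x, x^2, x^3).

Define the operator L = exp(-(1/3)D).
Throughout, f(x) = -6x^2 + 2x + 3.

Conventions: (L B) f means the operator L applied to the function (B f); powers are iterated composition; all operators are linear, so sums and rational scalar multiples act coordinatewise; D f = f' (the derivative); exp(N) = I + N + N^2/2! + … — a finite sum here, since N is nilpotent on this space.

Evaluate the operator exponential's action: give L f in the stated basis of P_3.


the result is g(x) = -6x^2 + 6x + 5/3

order-1 term: 4x - 2/3
order-2 term: -2/3
the series for exp(-(1/3)D) f terminates at order 2
exp(-(1/3)D) f = -6x^2 + 6x + 5/3


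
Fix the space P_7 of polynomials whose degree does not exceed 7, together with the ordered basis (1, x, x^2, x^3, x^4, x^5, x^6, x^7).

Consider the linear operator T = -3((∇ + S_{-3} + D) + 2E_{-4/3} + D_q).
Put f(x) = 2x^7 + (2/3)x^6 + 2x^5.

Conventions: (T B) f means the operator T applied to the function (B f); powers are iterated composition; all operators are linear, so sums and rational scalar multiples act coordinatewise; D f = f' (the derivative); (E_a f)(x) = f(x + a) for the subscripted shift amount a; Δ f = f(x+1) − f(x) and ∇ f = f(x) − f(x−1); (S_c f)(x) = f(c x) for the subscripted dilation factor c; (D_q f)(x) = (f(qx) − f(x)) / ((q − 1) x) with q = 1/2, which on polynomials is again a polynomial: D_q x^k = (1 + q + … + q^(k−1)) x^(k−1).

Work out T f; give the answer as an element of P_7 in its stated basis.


∇ f = 14x^6 - 38x^5 + 70x^4 - (230/3)x^3 + 52x^2 - 20x + 10/3
S_{-3} f = -4374x^7 + 486x^6 - 486x^5
D f = 14x^6 + 4x^5 + 10x^4
(∇ + S_{-3} + D) f = -4374x^7 + 514x^6 - 520x^5 + 80x^4 - (230/3)x^3 + 52x^2 - 20x + 10/3
E_{-4/3} f = 2x^7 - 18x^6 + (214/3)x^5 - (4360/27)x^4 + (6080/27)x^3 - (15616/81)x^2 + (68096/729)x - 14336/729
(2E_{-4/3}) f = 4x^7 - 36x^6 + (428/3)x^5 - (8720/27)x^4 + (12160/27)x^3 - (31232/81)x^2 + (136192/729)x - 28672/729
D_q f = (127/32)x^6 + (21/16)x^5 + (31/8)x^4
((∇ + S_{-3} + D) + 2E_{-4/3} + D_q) f = -4370x^7 + (15423/32)x^6 - (18049/48)x^5 - (51643/216)x^4 + (10090/27)x^3 - (27020/81)x^2 + (121612/729)x - 26242/729
(-3((∇ + S_{-3} + D) + 2E_{-4/3} + D_q)) f = 13110x^7 - (46269/32)x^6 + (18049/16)x^5 + (51643/72)x^4 - (10090/9)x^3 + (27020/27)x^2 - (121612/243)x + 26242/243

g(x) = 13110x^7 - (46269/32)x^6 + (18049/16)x^5 + (51643/72)x^4 - (10090/9)x^3 + (27020/27)x^2 - (121612/243)x + 26242/243


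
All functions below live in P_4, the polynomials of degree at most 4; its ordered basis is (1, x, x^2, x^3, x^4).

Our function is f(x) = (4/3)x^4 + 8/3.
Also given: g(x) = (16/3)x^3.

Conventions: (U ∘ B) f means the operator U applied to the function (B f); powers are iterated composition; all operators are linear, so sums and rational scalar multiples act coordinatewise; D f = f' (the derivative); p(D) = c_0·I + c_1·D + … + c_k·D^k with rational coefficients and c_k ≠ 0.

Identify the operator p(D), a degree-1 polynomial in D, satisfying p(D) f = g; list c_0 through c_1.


p(D) = D, i.e. c_0 = 0, c_1 = 1

D^0 f = (4/3)x^4 + 8/3
D^1 f = (16/3)x^3
matching coefficients of g against c_0 f + c_1 Df + … from the top degree down determines the c_i
solution: c_0 = 0, c_1 = 1


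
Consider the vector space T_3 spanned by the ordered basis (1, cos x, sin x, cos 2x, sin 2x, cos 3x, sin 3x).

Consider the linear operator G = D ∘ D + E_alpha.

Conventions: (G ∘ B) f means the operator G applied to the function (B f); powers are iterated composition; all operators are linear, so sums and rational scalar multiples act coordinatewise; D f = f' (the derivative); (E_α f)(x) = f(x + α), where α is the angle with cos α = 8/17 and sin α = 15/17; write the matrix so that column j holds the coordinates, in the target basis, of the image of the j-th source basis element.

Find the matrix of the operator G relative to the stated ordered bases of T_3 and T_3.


image of 1: 1
image of cos x: -(9/17)cos x - (15/17)sin x
image of sin x: (15/17)cos x - (9/17)sin x
image of cos 2x: -(1317/289)cos 2x - (240/289)sin 2x
image of sin 2x: (240/289)cos 2x - (1317/289)sin 2x
image of cos 3x: -(49105/4913)cos 3x + (495/4913)sin 3x
image of sin 3x: -(495/4913)cos 3x - (49105/4913)sin 3x
each image's coordinates form column j of the matrix

the matrix is [[1, 0, 0, 0, 0, 0, 0]; [0, -9/17, 15/17, 0, 0, 0, 0]; [0, -15/17, -9/17, 0, 0, 0, 0]; [0, 0, 0, -1317/289, 240/289, 0, 0]; [0, 0, 0, -240/289, -1317/289, 0, 0]; [0, 0, 0, 0, 0, -49105/4913, -495/4913]; [0, 0, 0, 0, 0, 495/4913, -49105/4913]] (rows listed top to bottom)


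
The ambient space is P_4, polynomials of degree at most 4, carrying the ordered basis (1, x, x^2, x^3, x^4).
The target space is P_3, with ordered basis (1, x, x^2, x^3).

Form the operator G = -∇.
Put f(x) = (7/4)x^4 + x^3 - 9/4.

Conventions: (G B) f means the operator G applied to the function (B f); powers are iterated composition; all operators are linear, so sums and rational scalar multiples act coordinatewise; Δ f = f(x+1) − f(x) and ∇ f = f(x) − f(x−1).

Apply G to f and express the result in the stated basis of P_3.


the image equals g(x) = -7x^3 + (15/2)x^2 - 4x + 3/4

∇ f = 7x^3 - (15/2)x^2 + 4x - 3/4
(-∇) f = -7x^3 + (15/2)x^2 - 4x + 3/4


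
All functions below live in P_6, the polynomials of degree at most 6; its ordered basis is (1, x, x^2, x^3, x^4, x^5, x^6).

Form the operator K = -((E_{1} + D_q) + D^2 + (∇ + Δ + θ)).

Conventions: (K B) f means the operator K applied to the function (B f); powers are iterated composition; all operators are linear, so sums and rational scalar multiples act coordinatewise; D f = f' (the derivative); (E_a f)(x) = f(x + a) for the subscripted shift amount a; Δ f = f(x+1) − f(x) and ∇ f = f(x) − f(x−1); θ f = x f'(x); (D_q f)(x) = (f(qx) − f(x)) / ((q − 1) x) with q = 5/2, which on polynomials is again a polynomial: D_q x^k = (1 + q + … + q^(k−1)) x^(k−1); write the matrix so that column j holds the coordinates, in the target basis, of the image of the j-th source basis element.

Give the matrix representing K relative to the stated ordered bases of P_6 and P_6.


the matrix is [[-1, -4, -3, -3, -1, -3, -1]; [0, -2, -19/2, -9, -12, -5, -18]; [0, 0, -3, -75/4, -18, -30, -15]; [0, 0, 0, -4, -299/8, -30, -60]; [0, 0, 0, 0, -5, -1271/16, -45]; [0, 0, 0, 0, 0, -6, -5763/32]; [0, 0, 0, 0, 0, 0, -7]] (rows listed top to bottom)

image of 1: -1
image of x: -2x - 4
image of x^2: -3x^2 - (19/2)x - 3
image of x^3: -4x^3 - (75/4)x^2 - 9x - 3
image of x^4: -5x^4 - (299/8)x^3 - 18x^2 - 12x - 1
image of x^5: -6x^5 - (1271/16)x^4 - 30x^3 - 30x^2 - 5x - 3
image of x^6: -7x^6 - (5763/32)x^5 - 45x^4 - 60x^3 - 15x^2 - 18x - 1
each image's coordinates form column j of the matrix


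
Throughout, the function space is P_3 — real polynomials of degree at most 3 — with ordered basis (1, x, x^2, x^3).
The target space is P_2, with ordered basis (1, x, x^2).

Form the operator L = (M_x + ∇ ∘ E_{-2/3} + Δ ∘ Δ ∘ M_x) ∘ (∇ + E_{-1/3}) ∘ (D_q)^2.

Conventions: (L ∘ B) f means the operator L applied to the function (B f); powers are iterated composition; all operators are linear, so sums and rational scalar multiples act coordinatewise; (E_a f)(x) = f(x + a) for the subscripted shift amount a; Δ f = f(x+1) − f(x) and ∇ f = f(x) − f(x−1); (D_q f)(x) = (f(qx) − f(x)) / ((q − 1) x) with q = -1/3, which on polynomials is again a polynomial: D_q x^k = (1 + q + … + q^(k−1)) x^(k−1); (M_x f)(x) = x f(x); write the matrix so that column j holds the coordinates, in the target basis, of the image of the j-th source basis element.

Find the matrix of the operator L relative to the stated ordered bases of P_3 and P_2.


the matrix is [[0, 0, 0, 14/9]; [0, 0, 2/3, 28/81]; [0, 0, 0, 14/27]] (rows listed top to bottom)

image of 1: 0
image of x: 0
image of x^2: (2/3)x
image of x^3: (14/27)x^2 + (28/81)x + 14/9
each image's coordinates form column j of the matrix


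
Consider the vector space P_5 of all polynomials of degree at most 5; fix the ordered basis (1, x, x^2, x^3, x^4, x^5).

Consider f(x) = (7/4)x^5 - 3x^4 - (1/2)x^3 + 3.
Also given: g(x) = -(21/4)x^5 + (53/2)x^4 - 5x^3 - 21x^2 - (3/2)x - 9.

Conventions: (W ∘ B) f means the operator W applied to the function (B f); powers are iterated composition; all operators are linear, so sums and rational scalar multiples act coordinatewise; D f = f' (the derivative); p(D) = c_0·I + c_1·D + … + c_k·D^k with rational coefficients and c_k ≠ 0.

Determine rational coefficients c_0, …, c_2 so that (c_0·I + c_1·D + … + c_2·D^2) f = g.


c_0 = -3, c_1 = 2, c_2 = 1/2

D^0 f = (7/4)x^5 - 3x^4 - (1/2)x^3 + 3
D^1 f = (35/4)x^4 - 12x^3 - (3/2)x^2
D^2 f = 35x^3 - 36x^2 - 3x
matching coefficients of g against c_0 f + c_1 Df + … from the top degree down determines the c_i
solution: c_0 = -3, c_1 = 2, c_2 = 1/2


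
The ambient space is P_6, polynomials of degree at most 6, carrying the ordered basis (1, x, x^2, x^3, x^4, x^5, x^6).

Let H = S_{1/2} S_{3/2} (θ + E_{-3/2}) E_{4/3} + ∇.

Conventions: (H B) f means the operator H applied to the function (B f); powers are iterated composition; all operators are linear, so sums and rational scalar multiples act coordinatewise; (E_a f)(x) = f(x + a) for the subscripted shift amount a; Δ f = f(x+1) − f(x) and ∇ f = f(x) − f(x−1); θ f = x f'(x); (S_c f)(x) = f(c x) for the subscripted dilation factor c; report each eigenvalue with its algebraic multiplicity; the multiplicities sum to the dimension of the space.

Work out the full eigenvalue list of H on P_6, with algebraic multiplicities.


image of 1: 1
image of x: (3/2)x + 5/6
image of x^2: (27/16)x^2 + (15/4)x - 35/36
image of x^3: (27/16)x^3 + (231/32)x^2 + (17/16)x + 215/216
image of x^4: (405/256)x^4 + (335/32)x^3 + (195/32)x^2 + (799/72)x - 1295/1296
image of x^5: (729/512)x^5 + (6745/512)x^4 + (1615/128)x^3 + (2345/64)x^2 + (11845/1728)x + 7775/7776
image of x^6: (5103/4096)x^6 + (15621/1024)x^5 + (19335/1024)x^4 + (10235/128)x^3 + (9815/256)x^2 + (43135/1728)x - 46655/46656
the matrix is upper triangular; its diagonal is (1, 3/2, 27/16, 27/16, 405/256, 729/512, 5103/4096)
for a triangular matrix the eigenvalues are the diagonal entries, with algebraic multiplicity their repetition count

λ = 1 (multiplicity 1), λ = 5103/4096 (multiplicity 1), λ = 729/512 (multiplicity 1), λ = 3/2 (multiplicity 1), λ = 405/256 (multiplicity 1), λ = 27/16 (multiplicity 2)


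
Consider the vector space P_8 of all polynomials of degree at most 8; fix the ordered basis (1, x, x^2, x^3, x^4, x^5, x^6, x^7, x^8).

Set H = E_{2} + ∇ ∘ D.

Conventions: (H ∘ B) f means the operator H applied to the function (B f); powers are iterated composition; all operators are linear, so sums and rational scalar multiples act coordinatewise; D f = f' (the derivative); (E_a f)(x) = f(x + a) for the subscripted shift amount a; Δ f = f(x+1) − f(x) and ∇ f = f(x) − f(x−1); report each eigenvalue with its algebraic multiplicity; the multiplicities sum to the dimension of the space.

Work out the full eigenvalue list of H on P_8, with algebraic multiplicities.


λ = 1 (multiplicity 9)

image of 1: 1
image of x: x + 2
image of x^2: x^2 + 4x + 6
image of x^3: x^3 + 6x^2 + 18x + 5
image of x^4: x^4 + 8x^3 + 36x^2 + 20x + 20
image of x^5: x^5 + 10x^4 + 60x^3 + 50x^2 + 100x + 27
image of x^6: x^6 + 12x^5 + 90x^4 + 100x^3 + 300x^2 + 162x + 70
image of x^7: x^7 + 14x^6 + 126x^5 + 175x^4 + 700x^3 + 567x^2 + 490x + 121
image of x^8: x^8 + 16x^7 + 168x^6 + 280x^5 + 1400x^4 + 1512x^3 + 1960x^2 + 968x + 264
the matrix is upper triangular; its diagonal is (1, 1, 1, 1, 1, 1, 1, 1, 1)
for a triangular matrix the eigenvalues are the diagonal entries, with algebraic multiplicity their repetition count


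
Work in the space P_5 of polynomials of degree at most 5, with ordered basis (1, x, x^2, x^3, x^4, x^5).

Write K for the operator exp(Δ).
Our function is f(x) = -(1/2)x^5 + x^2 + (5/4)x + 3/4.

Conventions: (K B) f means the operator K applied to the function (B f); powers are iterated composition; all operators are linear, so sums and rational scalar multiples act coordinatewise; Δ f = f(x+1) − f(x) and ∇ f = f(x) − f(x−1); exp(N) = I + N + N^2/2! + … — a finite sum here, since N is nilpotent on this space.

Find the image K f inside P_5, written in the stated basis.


g(x) = -(1/2)x^5 - (5/2)x^4 - 10x^3 - 24x^2 - (137/4)x - 22

order-1 term: -(5/2)x^4 - 5x^3 - 5x^2 - (1/2)x + 7/4
order-2 term: -5x^3 - 15x^2 - (35/2)x - 13/2
order-3 term: -5x^2 - 15x - 25/2
order-4 term: -(5/2)x - 5
order-5 term: -1/2
the series for exp(Δ) f terminates at order 5
exp(Δ) f = -(1/2)x^5 - (5/2)x^4 - 10x^3 - 24x^2 - (137/4)x - 22


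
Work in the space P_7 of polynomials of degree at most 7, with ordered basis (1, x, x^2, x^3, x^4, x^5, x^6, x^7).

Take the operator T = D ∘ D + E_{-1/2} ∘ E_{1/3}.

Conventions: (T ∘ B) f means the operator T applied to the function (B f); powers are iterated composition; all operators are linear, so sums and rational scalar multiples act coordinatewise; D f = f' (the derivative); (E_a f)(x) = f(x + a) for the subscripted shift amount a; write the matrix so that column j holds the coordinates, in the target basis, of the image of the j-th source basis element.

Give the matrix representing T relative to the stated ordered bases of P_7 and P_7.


image of 1: 1
image of x: x - 1/6
image of x^2: x^2 - (1/3)x + 73/36
image of x^3: x^3 - (1/2)x^2 + (73/12)x - 1/216
image of x^4: x^4 - (2/3)x^3 + (73/6)x^2 - (1/54)x + 1/1296
image of x^5: x^5 - (5/6)x^4 + (365/18)x^3 - (5/108)x^2 + (5/1296)x - 1/7776
image of x^6: x^6 - x^5 + (365/12)x^4 - (5/54)x^3 + (5/432)x^2 - (1/1296)x + 1/46656
image of x^7: x^7 - (7/6)x^6 + (511/12)x^5 - (35/216)x^4 + (35/1296)x^3 - (7/2592)x^2 + (7/46656)x - 1/279936
each image's coordinates form column j of the matrix

the matrix is [[1, -1/6, 73/36, -1/216, 1/1296, -1/7776, 1/46656, -1/279936]; [0, 1, -1/3, 73/12, -1/54, 5/1296, -1/1296, 7/46656]; [0, 0, 1, -1/2, 73/6, -5/108, 5/432, -7/2592]; [0, 0, 0, 1, -2/3, 365/18, -5/54, 35/1296]; [0, 0, 0, 0, 1, -5/6, 365/12, -35/216]; [0, 0, 0, 0, 0, 1, -1, 511/12]; [0, 0, 0, 0, 0, 0, 1, -7/6]; [0, 0, 0, 0, 0, 0, 0, 1]] (rows listed top to bottom)


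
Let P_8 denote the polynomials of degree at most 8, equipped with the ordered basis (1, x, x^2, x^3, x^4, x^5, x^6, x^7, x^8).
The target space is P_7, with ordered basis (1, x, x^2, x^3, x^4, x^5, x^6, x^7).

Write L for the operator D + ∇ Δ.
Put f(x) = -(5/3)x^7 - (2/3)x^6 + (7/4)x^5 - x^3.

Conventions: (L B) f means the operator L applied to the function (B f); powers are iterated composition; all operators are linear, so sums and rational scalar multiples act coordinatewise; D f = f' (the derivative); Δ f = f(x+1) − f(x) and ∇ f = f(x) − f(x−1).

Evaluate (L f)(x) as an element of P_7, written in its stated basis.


D f = -(35/3)x^6 - 4x^5 + (35/4)x^4 - 3x^2
Δ f = -(35/3)x^6 - 39x^5 - (715/12)x^4 - (325/6)x^3 - (61/2)x^2 - (119/12)x - 19/12
∇ Δ f = -70x^5 - 20x^4 - (245/3)x^3 - 20x^2 - (71/6)x - 4/3
(D + ∇ Δ) f = -(35/3)x^6 - 74x^5 - (45/4)x^4 - (245/3)x^3 - 23x^2 - (71/6)x - 4/3

g(x) = -(35/3)x^6 - 74x^5 - (45/4)x^4 - (245/3)x^3 - 23x^2 - (71/6)x - 4/3
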